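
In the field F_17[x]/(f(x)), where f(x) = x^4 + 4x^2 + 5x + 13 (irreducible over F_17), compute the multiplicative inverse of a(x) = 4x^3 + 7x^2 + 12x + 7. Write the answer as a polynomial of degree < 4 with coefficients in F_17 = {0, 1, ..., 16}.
a(x)^(-1) ≡ 3x^3 + 15x^2 + 14x (mod f(x))

Since f is irreducible over F_17, F_17[x]/(f) is a field and a(x) ≠ 0 has an inverse. Apply the extended Euclidean algorithm to f(x) and a(x) in F_17[x]: f(x) = (13x + 7)·a(x) + (3x^2 + 15);  a(x) = (7x + 8)·(3x^2 + 15) + (9x + 6);  (3x^2 + 15) = (6x + 13)·(9x + 6) + (5). The last nonzero remainder is the constant 5 = gcd(f, a) in F_17. Back-substituting through the division chain expresses 5 = s(x)·a(x) + t(x)·f(x) with s(x) ≡ 15x^3 + 7x^2 + 2x (mod f), so (15x^3 + 7x^2 + 2x)·a(x) ≡ 5 (mod f). Multiplying by 5^(-1) ≡ 7 in F_17 gives a(x)^(-1) ≡ 7·(15x^3 + 7x^2 + 2x) ≡ 3x^3 + 15x^2 + 14x (mod f). Check: (4x^3 + 7x^2 + 12x + 7)·(3x^3 + 15x^2 + 14x) = 12x^6 + 13x^5 + 10x^4 + 10x^3 + x^2 + 13x ≡ 1 (mod x^4 + 4x^2 + 5x + 13).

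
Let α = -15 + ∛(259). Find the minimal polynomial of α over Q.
m_α(x) = x^3 + 45x^2 + 675x + 3116

Set β = α + 15 = ∛(259), so β^3 = 259. Then (α + 15)^3 - 259 = 0, i.e. α is a root of g(x) = (x + 15)^3 - 259 = x^3 + 45x^2 + 675x + 3116. Since g(x) = h(x + 15) where h(x) = x^3 - 259, and h is irreducible over Q (because 259 is not a perfect cube, so h has no rational root, and a monic cubic with no rational root is irreducible), g is also irreducible (irreducibility is preserved under the substitution x → x + 15). Hence m_α(x) = x^3 + 45x^2 + 675x + 3116.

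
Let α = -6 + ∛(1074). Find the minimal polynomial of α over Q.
m_α(x) = x^3 + 18x^2 + 108x - 858

Set β = α + 6 = ∛(1074), so β^3 = 1074. Then (α + 6)^3 - 1074 = 0, i.e. α is a root of g(x) = (x + 6)^3 - 1074 = x^3 + 18x^2 + 108x - 858. Since g(x) = h(x + 6) where h(x) = x^3 - 1074, and h is irreducible over Q (because 1074 is not a perfect cube, so h has no rational root, and a monic cubic with no rational root is irreducible), g is also irreducible (irreducibility is preserved under the substitution x → x + 6). Hence m_α(x) = x^3 + 18x^2 + 108x - 858.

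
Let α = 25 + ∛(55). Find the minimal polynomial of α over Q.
m_α(x) = x^3 - 75x^2 + 1875x - 15680

Set β = α - 25 = ∛(55), so β^3 = 55. Then (α - 25)^3 - 55 = 0, i.e. α is a root of g(x) = (x - 25)^3 - 55 = x^3 - 75x^2 + 1875x - 15680. Since g(x) = h(x - 25) where h(x) = x^3 - 55, and h is irreducible over Q (because 55 is not a perfect cube, so h has no rational root, and a monic cubic with no rational root is irreducible), g is also irreducible (irreducibility is preserved under the substitution x → x - 25). Hence m_α(x) = x^3 - 75x^2 + 1875x - 15680.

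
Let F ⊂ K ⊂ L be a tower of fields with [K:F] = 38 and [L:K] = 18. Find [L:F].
[L:F] = 684

The tower law says that for any tower of field extensions F ⊂ K ⊂ L with finite degrees, [L:F] = [L:K] · [K:F]. Here this gives [L:F] = 18 · 38 = 684.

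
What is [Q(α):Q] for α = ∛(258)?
[Q(α):Q] = 3

The minimal polynomial of α is x^3 - 258, irreducible over Q since 258 is not a perfect cube (so x^3 - 258 has no rational root). Hence [Q(α):Q] = deg(m_α) = 3.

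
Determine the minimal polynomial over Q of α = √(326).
m_α(x) = x^2 - 326

α satisfies α^2 - 326 = 0, so x^2 - 326 annihilates α. Since d = 326 is squarefree and ≠ 1, it is not a perfect square in Q, so x^2 - 326 has no rational root and is therefore irreducible over Q (a degree-2 polynomial over a field is irreducible iff it has no root). Hence m_α(x) = x^2 - 326.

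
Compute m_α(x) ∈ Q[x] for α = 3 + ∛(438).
m_α(x) = x^3 - 9x^2 + 27x - 465

Set β = α - 3 = ∛(438), so β^3 = 438. Then (α - 3)^3 - 438 = 0, i.e. α is a root of g(x) = (x - 3)^3 - 438 = x^3 - 9x^2 + 27x - 465. Since g(x) = h(x - 3) where h(x) = x^3 - 438, and h is irreducible over Q (because 438 is not a perfect cube, so h has no rational root, and a monic cubic with no rational root is irreducible), g is also irreducible (irreducibility is preserved under the substitution x → x - 3). Hence m_α(x) = x^3 - 9x^2 + 27x - 465.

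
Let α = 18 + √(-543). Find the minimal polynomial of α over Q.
m_α(x) = x^2 - 36x + 867

From α - 18 = √(-543), squaring gives (α - 18)^2 = -543, i.e. α^2 - 36α + 324 = -543, so α^2 - 36α + 867 = 0. The discriminant of x^2 - 36x + 867 is (-36)^2 - 4·(867) = 1296 - 3468 = -2172, and 4·(-543) is not a perfect square in Q since -543 is squarefree and ≠ 1. Hence x^2 - 36x + 867 is irreducible over Q and is the minimal polynomial of α.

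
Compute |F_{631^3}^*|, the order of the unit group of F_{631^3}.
|F_{631^3}^*| = 251239590

F_{631^3} has 631^3 = 251239591 elements; its multiplicative group consists of all nonzero elements, so |F_{631^3}^*| = 251239591 - 1 = 251239590. (It is cyclic since any finite subgroup of the multiplicative group of a field is cyclic.)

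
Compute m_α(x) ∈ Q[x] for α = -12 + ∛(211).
m_α(x) = x^3 + 36x^2 + 432x + 1517

Set β = α + 12 = ∛(211), so β^3 = 211. Then (α + 12)^3 - 211 = 0, i.e. α is a root of g(x) = (x + 12)^3 - 211 = x^3 + 36x^2 + 432x + 1517. Since g(x) = h(x + 12) where h(x) = x^3 - 211, and h is irreducible over Q (because 211 is not a perfect cube, so h has no rational root, and a monic cubic with no rational root is irreducible), g is also irreducible (irreducibility is preserved under the substitution x → x + 12). Hence m_α(x) = x^3 + 36x^2 + 432x + 1517.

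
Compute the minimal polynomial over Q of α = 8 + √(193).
m_α(x) = x^2 - 16x - 129

From α - 8 = √(193), squaring gives (α - 8)^2 = 193, i.e. α^2 - 16α + 64 = 193, so α^2 - 16α - 129 = 0. The discriminant of x^2 - 16x - 129 is (-16)^2 - 4·(-129) = 256 + 516 = 772, and 4·(193) is not a perfect square in Q since 193 is squarefree and ≠ 1. Hence x^2 - 16x - 129 is irreducible over Q and is the minimal polynomial of α.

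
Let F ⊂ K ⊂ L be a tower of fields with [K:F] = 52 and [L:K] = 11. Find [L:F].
[L:F] = 572

The tower law says that for any tower of field extensions F ⊂ K ⊂ L with finite degrees, [L:F] = [L:K] · [K:F]. Here this gives [L:F] = 11 · 52 = 572.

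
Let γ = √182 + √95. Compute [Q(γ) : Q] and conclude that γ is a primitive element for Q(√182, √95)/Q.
[Q(γ) : Q] = 4 (equivalently, Q(γ) = Q(√182, √95))

Obviously Q(γ) ⊆ Q(√182, √95), and [Q(√182, √95):Q] = 4 (since 182, 95 are distinct squarefree integers > 1 with 17290 not a perfect square). To show equality we compute the minimal polynomial of γ. From γ = √182 + √95: γ^2 = 182 + 2√(17290) + 95 = 277 + 2√(17290), so γ^2 - 277 = 2√(17290); squaring, (γ^2 - 277)^2 = 4·17290, i.e. γ^4 - 554γ^2 + 76729 - 69160 = 0, i.e. γ^4 - 554γ^2 + 7569 = 0. So γ is a root of x^4 - 554x^2 + 7569. This polynomial is irreducible over Q: it has no rational root (each ±√182 ± √95 is irrational), and any factorization into two quadratics over Q would force √(17290) ∈ Q (pairing opposite roots) or √182, √95 ∈ Q (other pairings), all impossible. Hence [Q(γ):Q] = 4 = [Q(√182, √95):Q], so Q(γ) = Q(√182, √95).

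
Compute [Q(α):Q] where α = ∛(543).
[Q(α):Q] = 3

The minimal polynomial of α is x^3 - 543, irreducible over Q since 543 is not a perfect cube (so x^3 - 543 has no rational root). Hence [Q(α):Q] = deg(m_α) = 3.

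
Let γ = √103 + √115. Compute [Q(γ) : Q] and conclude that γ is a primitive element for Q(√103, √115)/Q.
[Q(γ) : Q] = 4 (equivalently, Q(γ) = Q(√103, √115))

Obviously Q(γ) ⊆ Q(√103, √115), and [Q(√103, √115):Q] = 4 (since 103, 115 are distinct squarefree integers > 1 with 11845 not a perfect square). To show equality we compute the minimal polynomial of γ. From γ = √103 + √115: γ^2 = 103 + 2√(11845) + 115 = 218 + 2√(11845), so γ^2 - 218 = 2√(11845); squaring, (γ^2 - 218)^2 = 4·11845, i.e. γ^4 - 436γ^2 + 47524 - 47380 = 0, i.e. γ^4 - 436γ^2 + 144 = 0. So γ is a root of x^4 - 436x^2 + 144. This polynomial is irreducible over Q: it has no rational root (each ±√103 ± √115 is irrational), and any factorization into two quadratics over Q would force √(11845) ∈ Q (pairing opposite roots) or √103, √115 ∈ Q (other pairings), all impossible. Hence [Q(γ):Q] = 4 = [Q(√103, √115):Q], so Q(γ) = Q(√103, √115).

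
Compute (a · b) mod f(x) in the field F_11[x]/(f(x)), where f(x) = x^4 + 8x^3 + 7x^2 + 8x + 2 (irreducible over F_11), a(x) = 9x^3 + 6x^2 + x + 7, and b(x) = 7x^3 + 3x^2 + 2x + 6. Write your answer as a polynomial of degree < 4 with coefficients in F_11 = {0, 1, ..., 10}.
a · b ≡ 3x^3 + 5x + 5 (mod f(x))

Multiply in F_11[x]: a(x)·b(x) = (9x^3 + 6x^2 + x + 7)·(7x^3 + 3x^2 + 2x + 6) = 8x^6 + 3x^5 + 10x^4 + 8x^3 + 4x^2 + 9x + 9. This has degree ≥ 4, so divide by f(x) over F_11: 8x^6 + 3x^5 + 10x^4 + 8x^3 + 4x^2 + 9x + 9 = (8x^2 + 5x + 2)·(x^4 + 8x^3 + 7x^2 + 8x + 2) + (3x^3 + 5x + 5). Hence a·b ≡ 3x^3 + 5x + 5 (mod f). (F_11[x]/(f) is a field with 11^4 = 14641 elements since f is irreducible of degree 4.)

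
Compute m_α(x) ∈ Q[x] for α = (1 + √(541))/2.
m_α(x) = x^2 - x - 135

From 2α - 1 = √(541), squaring gives (2α - 1)^2 = 541, i.e. 4α^2 - 4α + 1 = 541, so α^2 - α + (1 - 541)/4 = 0. Since 541 ≡ 1 (mod 4), (1 - 541)/4 = -135 ∈ Z. The polynomial x^2 - x - 135 has discriminant 1 - 4·(-135) = 541, which is not a perfect square in Q (d = 541 is squarefree and ≠ 1), so x^2 - x - 135 is irreducible over Q. It is the minimal polynomial of α.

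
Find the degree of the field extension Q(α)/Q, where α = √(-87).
[Q(α):Q] = 2

[Q(α):Q] equals the degree of the minimal polynomial of α. Here α^2 = -87 and x^2 + 87 is irreducible (d = -87 is squarefree, ≠ 1, hence not a square), so deg(m_α) = 2. Thus [Q(α):Q] = 2.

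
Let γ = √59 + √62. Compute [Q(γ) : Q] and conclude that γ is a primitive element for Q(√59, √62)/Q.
[Q(γ) : Q] = 4 (equivalently, Q(γ) = Q(√59, √62))

Obviously Q(γ) ⊆ Q(√59, √62), and [Q(√59, √62):Q] = 4 (since 59, 62 are distinct squarefree integers > 1 with 3658 not a perfect square). To show equality we compute the minimal polynomial of γ. From γ = √59 + √62: γ^2 = 59 + 2√(3658) + 62 = 121 + 2√(3658), so γ^2 - 121 = 2√(3658); squaring, (γ^2 - 121)^2 = 4·3658, i.e. γ^4 - 242γ^2 + 14641 - 14632 = 0, i.e. γ^4 - 242γ^2 + 9 = 0. So γ is a root of x^4 - 242x^2 + 9. This polynomial is irreducible over Q: it has no rational root (each ±√59 ± √62 is irrational), and any factorization into two quadratics over Q would force √(3658) ∈ Q (pairing opposite roots) or √59, √62 ∈ Q (other pairings), all impossible. Hence [Q(γ):Q] = 4 = [Q(√59, √62):Q], so Q(γ) = Q(√59, √62).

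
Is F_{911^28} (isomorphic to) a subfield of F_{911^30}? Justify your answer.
No: F_{911^28} is not a subfield of F_{911^30}

F_{p^m} embeds in F_{p^n} iff m | n. Here 28 ∤ 30 (since 30 = 1·28 + 2 with remainder 2 ≠ 0), so F_{911^28} is not a subfield of F_{911^30}. Equivalently: if it were, the tower law would give 28 = [F_{911^28}:F_911] dividing [F_{911^30}:F_911] = 30, contradiction.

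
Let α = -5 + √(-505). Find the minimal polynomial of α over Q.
m_α(x) = x^2 + 10x + 530

From α + 5 = √(-505), squaring gives (α + 5)^2 = -505, i.e. α^2 + 10α + 25 = -505, so α^2 + 10α + 530 = 0. The discriminant of x^2 + 10x + 530 is (10)^2 - 4·(530) = 100 - 2120 = -2020, and 4·(-505) is not a perfect square in Q since -505 is squarefree and ≠ 1. Hence x^2 + 10x + 530 is irreducible over Q and is the minimal polynomial of α.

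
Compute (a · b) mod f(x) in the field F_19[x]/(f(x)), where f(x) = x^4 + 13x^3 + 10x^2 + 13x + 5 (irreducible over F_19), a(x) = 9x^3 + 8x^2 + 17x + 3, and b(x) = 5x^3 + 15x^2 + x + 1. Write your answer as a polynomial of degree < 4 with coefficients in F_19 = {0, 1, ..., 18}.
a · b ≡ 14x^3 + 6x^2 + 11x + 12 (mod f(x))

Multiply in F_19[x]: a(x)·b(x) = (9x^3 + 8x^2 + 17x + 3)·(5x^3 + 15x^2 + x + 1) = 7x^6 + 4x^5 + 5x^4 + 2x^3 + 13x^2 + x + 3. This has degree ≥ 4, so divide by f(x) over F_19: 7x^6 + 4x^5 + 5x^4 + 2x^3 + 13x^2 + x + 3 = (7x^2 + 8x + 2)·(x^4 + 13x^3 + 10x^2 + 13x + 5) + (14x^3 + 6x^2 + 11x + 12). Hence a·b ≡ 14x^3 + 6x^2 + 11x + 12 (mod f). (F_19[x]/(f) is a field with 19^4 = 130321 elements since f is irreducible of degree 4.)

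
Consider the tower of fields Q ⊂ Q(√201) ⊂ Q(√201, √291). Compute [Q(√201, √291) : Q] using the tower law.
[Q(√201, √291) : Q] = 4

[Q(√201):Q] = 2 (min poly x^2 - 201, irreducible since 201 is squarefree > 1). For the top step, suppose √291 ∈ Q(√201), say √291 = c + d√201 with c, d ∈ Q. Squaring: 291 = c^2 + 201d^2 + 2cd√201. Since √201 ∉ Q this forces 2cd = 0. If d = 0 then √291 = c ∈ Q, contradicting 291 squarefree > 1. If c = 0 then 291 = 201d^2, so 201·291 = (201d)^2 is a perfect square in Q — but 201·291 = 58491 is not a perfect square (since 201 and 291 are distinct squarefree integers). Contradiction. Hence √291 ∉ Q(√201), so x^2 - 291 stays irreducible over Q(√201) and [Q(√201, √291) : Q(√201)] = 2. By the tower law, [Q(√201, √291) : Q] = 2 · 2 = 4.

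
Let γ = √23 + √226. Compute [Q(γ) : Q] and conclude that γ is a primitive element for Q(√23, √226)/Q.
[Q(γ) : Q] = 4 (equivalently, Q(γ) = Q(√23, √226))

Obviously Q(γ) ⊆ Q(√23, √226), and [Q(√23, √226):Q] = 4 (since 23, 226 are distinct squarefree integers > 1 with 5198 not a perfect square). To show equality we compute the minimal polynomial of γ. From γ = √23 + √226: γ^2 = 23 + 2√(5198) + 226 = 249 + 2√(5198), so γ^2 - 249 = 2√(5198); squaring, (γ^2 - 249)^2 = 4·5198, i.e. γ^4 - 498γ^2 + 62001 - 20792 = 0, i.e. γ^4 - 498γ^2 + 41209 = 0. So γ is a root of x^4 - 498x^2 + 41209. This polynomial is irreducible over Q: it has no rational root (each ±√23 ± √226 is irrational), and any factorization into two quadratics over Q would force √(5198) ∈ Q (pairing opposite roots) or √23, √226 ∈ Q (other pairings), all impossible. Hence [Q(γ):Q] = 4 = [Q(√23, √226):Q], so Q(γ) = Q(√23, √226).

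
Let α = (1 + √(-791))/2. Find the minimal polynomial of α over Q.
m_α(x) = x^2 - x + 198

From 2α - 1 = √(-791), squaring gives (2α - 1)^2 = -791, i.e. 4α^2 - 4α + 1 = -791, so α^2 - α + (1 + 791)/4 = 0. Since -791 ≡ 1 (mod 4), (1 + 791)/4 = 198 ∈ Z. The polynomial x^2 - x + 198 has discriminant 1 - 4·(198) = -791, which is not a perfect square in Q (d = -791 is squarefree and ≠ 1), so x^2 - x + 198 is irreducible over Q. It is the minimal polynomial of α.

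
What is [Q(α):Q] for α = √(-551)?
[Q(α):Q] = 2

[Q(α):Q] equals the degree of the minimal polynomial of α. Here α^2 = -551 and x^2 + 551 is irreducible (d = -551 is squarefree, ≠ 1, hence not a square), so deg(m_α) = 2. Thus [Q(α):Q] = 2.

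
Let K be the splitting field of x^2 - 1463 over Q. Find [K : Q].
[K : Q] = 2

f(x) = x^2 - 1463 factors as (x - √1463)(x + √1463). The splitting field is K = Q(√1463). Since 1463 is squarefree and > 1, it is not a perfect square, so x^2 - 1463 is irreducible over Q and [Q(√1463) : Q] = 2. Hence [K : Q] = 2.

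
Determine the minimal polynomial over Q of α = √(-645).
m_α(x) = x^2 + 645

α satisfies α^2 + 645 = 0, so x^2 + 645 annihilates α. Since d = -645 is squarefree and ≠ 1, it is not a perfect square in Q, so x^2 + 645 has no rational root and is therefore irreducible over Q (a degree-2 polynomial over a field is irreducible iff it has no root). Hence m_α(x) = x^2 + 645.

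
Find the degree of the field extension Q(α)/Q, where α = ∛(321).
[Q(α):Q] = 3

The minimal polynomial of α is x^3 - 321, irreducible over Q since 321 is not a perfect cube (so x^3 - 321 has no rational root). Hence [Q(α):Q] = deg(m_α) = 3.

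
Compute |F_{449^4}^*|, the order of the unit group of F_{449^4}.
|F_{449^4}^*| = 40642963200

F_{449^4} has 449^4 = 40642963201 elements; its multiplicative group consists of all nonzero elements, so |F_{449^4}^*| = 40642963201 - 1 = 40642963200. (It is cyclic since any finite subgroup of the multiplicative group of a field is cyclic.)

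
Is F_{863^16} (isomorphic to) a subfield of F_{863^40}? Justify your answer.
No: F_{863^16} is not a subfield of F_{863^40}

F_{p^m} embeds in F_{p^n} iff m | n. Here 16 ∤ 40 (since 40 = 2·16 + 8 with remainder 8 ≠ 0), so F_{863^16} is not a subfield of F_{863^40}. Equivalently: if it were, the tower law would give 16 = [F_{863^16}:F_863] dividing [F_{863^40}:F_863] = 40, contradiction.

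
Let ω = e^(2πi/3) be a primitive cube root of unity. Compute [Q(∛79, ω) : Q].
[Q(∛79, ω) : Q] = 6

[Q(∛79):Q] = 3 (min poly x^3 - 79, irreducible since 79 is not a perfect cube). [Q(ω):Q] = 2 (min poly x^2 + x + 1). Since Q(∛79) ⊂ R and ω ∉ R, we have ω ∉ Q(∛79), so x^2 + x + 1 remains irreducible over Q(∛79) and [Q(∛79, ω) : Q(∛79)] = 2. By the tower law, [Q(∛79, ω) : Q] = 3 · 2 = 6. (In fact Q(∛79, ω) is the splitting field of x^3 - 79 over Q.)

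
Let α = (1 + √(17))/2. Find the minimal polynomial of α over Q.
m_α(x) = x^2 - x - 4

From 2α - 1 = √(17), squaring gives (2α - 1)^2 = 17, i.e. 4α^2 - 4α + 1 = 17, so α^2 - α + (1 - 17)/4 = 0. Since 17 ≡ 1 (mod 4), (1 - 17)/4 = -4 ∈ Z. The polynomial x^2 - x - 4 has discriminant 1 - 4·(-4) = 17, which is not a perfect square in Q (d = 17 is squarefree and ≠ 1), so x^2 - x - 4 is irreducible over Q. It is the minimal polynomial of α.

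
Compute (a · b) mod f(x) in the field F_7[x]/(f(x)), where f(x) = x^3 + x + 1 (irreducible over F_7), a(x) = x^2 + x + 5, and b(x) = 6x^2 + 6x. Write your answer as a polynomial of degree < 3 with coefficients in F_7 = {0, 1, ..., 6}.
a · b ≡ 2x^2 + 5x + 2 (mod f(x))

Multiply in F_7[x]: a(x)·b(x) = (x^2 + x + 5)·(6x^2 + 6x) = 6x^4 + 5x^3 + x^2 + 2x. This has degree ≥ 3, so divide by f(x) over F_7: 6x^4 + 5x^3 + x^2 + 2x = (6x + 5)·(x^3 + x + 1) + (2x^2 + 5x + 2). Hence a·b ≡ 2x^2 + 5x + 2 (mod f). (F_7[x]/(f) is a field with 7^3 = 343 elements since f is irreducible of degree 3.)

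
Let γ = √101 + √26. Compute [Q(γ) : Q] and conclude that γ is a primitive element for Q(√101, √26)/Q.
[Q(γ) : Q] = 4 (equivalently, Q(γ) = Q(√101, √26))

Obviously Q(γ) ⊆ Q(√101, √26), and [Q(√101, √26):Q] = 4 (since 101, 26 are distinct squarefree integers > 1 with 2626 not a perfect square). To show equality we compute the minimal polynomial of γ. From γ = √101 + √26: γ^2 = 101 + 2√(2626) + 26 = 127 + 2√(2626), so γ^2 - 127 = 2√(2626); squaring, (γ^2 - 127)^2 = 4·2626, i.e. γ^4 - 254γ^2 + 16129 - 10504 = 0, i.e. γ^4 - 254γ^2 + 5625 = 0. So γ is a root of x^4 - 254x^2 + 5625. This polynomial is irreducible over Q: it has no rational root (each ±√101 ± √26 is irrational), and any factorization into two quadratics over Q would force √(2626) ∈ Q (pairing opposite roots) or √101, √26 ∈ Q (other pairings), all impossible. Hence [Q(γ):Q] = 4 = [Q(√101, √26):Q], so Q(γ) = Q(√101, √26).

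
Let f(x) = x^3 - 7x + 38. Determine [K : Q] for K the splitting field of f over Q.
[K : Q] = 6

By the rational root test, any rational root of the monic integer polynomial f(x) = x^3 - 7x + 38 must be an integer dividing the constant term 38, i.e. one of ±{1, 2, 19, 38}. Evaluating: f(1) = 32, f(-1) = 44, f(2) = 32, f(-2) = 44, f(19) = 6764, f(-19) = -6688, f(38) = 54644, f(-38) = -54568; none is 0, so f has no rational root and is therefore irreducible over Q (a cubic with no linear factor over a field is irreducible). For an irreducible cubic, the Galois group is A_3 or S_3 according as the discriminant disc(f) = -4a^3 - 27b^2 = -4·(-7)^3 - 27·(38)^2 = -37616 is or is not a square in Q. Here disc(f) = -37616 is not a perfect square in Q, so the Galois group of f over Q is not contained in A_3 and must be all of S_3. The splitting field has degree |S_3| = 6 over Q, so [K : Q] = 6.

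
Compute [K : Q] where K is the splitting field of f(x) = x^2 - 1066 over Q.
[K : Q] = 2

f(x) = x^2 - 1066 factors as (x - √1066)(x + √1066). The splitting field is K = Q(√1066). Since 1066 is squarefree and > 1, it is not a perfect square, so x^2 - 1066 is irreducible over Q and [Q(√1066) : Q] = 2. Hence [K : Q] = 2.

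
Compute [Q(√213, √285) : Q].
[Q(√213, √285) : Q] = 4

[Q(√213):Q] = 2 (min poly x^2 - 213, irreducible since 213 is squarefree > 1). For the top step, suppose √285 ∈ Q(√213), say √285 = c + d√213 with c, d ∈ Q. Squaring: 285 = c^2 + 213d^2 + 2cd√213. Since √213 ∉ Q this forces 2cd = 0. If d = 0 then √285 = c ∈ Q, contradicting 285 squarefree > 1. If c = 0 then 285 = 213d^2, so 213·285 = (213d)^2 is a perfect square in Q — but 213·285 = 60705 is not a perfect square (since 213 and 285 are distinct squarefree integers). Contradiction. Hence √285 ∉ Q(√213), so x^2 - 285 stays irreducible over Q(√213) and [Q(√213, √285) : Q(√213)] = 2. By the tower law, [Q(√213, √285) : Q] = 2 · 2 = 4.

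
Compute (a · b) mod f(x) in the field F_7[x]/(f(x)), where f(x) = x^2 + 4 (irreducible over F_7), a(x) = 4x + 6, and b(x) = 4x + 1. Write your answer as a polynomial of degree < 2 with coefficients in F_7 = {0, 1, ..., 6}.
a · b ≡ 5 (mod f(x))

Multiply in F_7[x]: a(x)·b(x) = (4x + 6)·(4x + 1) = 2x^2 + 6. This has degree ≥ 2, so divide by f(x) over F_7: 2x^2 + 6 = (2)·(x^2 + 4) + (5). Hence a·b ≡ 5 (mod f). (F_7[x]/(f) is a field with 7^2 = 49 elements since f is irreducible of degree 2.)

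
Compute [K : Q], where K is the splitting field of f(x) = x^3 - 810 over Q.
[K : Q] = 6

The roots of x^3 - 810 are ∛810, ω∛810, ω^2∛810 where ω = e^(2πi/3) is a primitive cube root of unity, so K = Q(∛810, ω). Now [Q(∛810):Q] = 3 (since 810 is not a perfect cube, x^3 - 810 is irreducible) and [Q(ω):Q] = 2. Both 2 and 3 divide [K:Q], and [K:Q] ≤ 3·2 = 6, so [K:Q] = 6. (Equivalently: Q(∛810) ⊂ R but ω ∉ R, so [K : Q(∛810)] = 2.)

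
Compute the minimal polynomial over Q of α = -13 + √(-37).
m_α(x) = x^2 + 26x + 206

From α + 13 = √(-37), squaring gives (α + 13)^2 = -37, i.e. α^2 + 26α + 169 = -37, so α^2 + 26α + 206 = 0. The discriminant of x^2 + 26x + 206 is (26)^2 - 4·(206) = 676 - 824 = -148, and 4·(-37) is not a perfect square in Q since -37 is squarefree and ≠ 1. Hence x^2 + 26x + 206 is irreducible over Q and is the minimal polynomial of α.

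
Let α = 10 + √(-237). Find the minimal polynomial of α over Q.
m_α(x) = x^2 - 20x + 337

From α - 10 = √(-237), squaring gives (α - 10)^2 = -237, i.e. α^2 - 20α + 100 = -237, so α^2 - 20α + 337 = 0. The discriminant of x^2 - 20x + 337 is (-20)^2 - 4·(337) = 400 - 1348 = -948, and 4·(-237) is not a perfect square in Q since -237 is squarefree and ≠ 1. Hence x^2 - 20x + 337 is irreducible over Q and is the minimal polynomial of α.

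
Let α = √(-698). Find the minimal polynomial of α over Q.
m_α(x) = x^2 + 698

α satisfies α^2 + 698 = 0, so x^2 + 698 annihilates α. Since d = -698 is squarefree and ≠ 1, it is not a perfect square in Q, so x^2 + 698 has no rational root and is therefore irreducible over Q (a degree-2 polynomial over a field is irreducible iff it has no root). Hence m_α(x) = x^2 + 698.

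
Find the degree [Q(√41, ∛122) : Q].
[Q(√41, ∛122) : Q] = 6

Let L = Q(√41, ∛122). Since Q(√41) ⊂ L and [Q(√41):Q] = 2, the tower law gives 2 | [L:Q]. Likewise Q(∛122) ⊂ L with [Q(∛122):Q] = 3 (because 122 is not a perfect cube), so 3 | [L:Q]. As gcd(2,3) = 1, [L:Q] is divisible by 6. Conversely L is generated over Q by √41 and ∛122, so [L:Q] ≤ 2·3 = 6. Therefore [Q(√41, ∛122) : Q] = 6.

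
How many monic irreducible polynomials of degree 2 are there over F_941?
There are 442270 monic irreducible polynomials of degree 2 over F_941

Each element of F_{941^2} that lies in no proper subfield is a root of exactly one monic irreducible of degree 2 over F_941, and each such polynomial has 2 distinct roots in F_{941^2}. By Möbius inversion the count is N_941(2) = (1/2) Σ_{d|2} μ(2/d) · 941^d = (1/2)(μ(2)·941^1 + μ(1)·941^2) = 884540/2 = 442270.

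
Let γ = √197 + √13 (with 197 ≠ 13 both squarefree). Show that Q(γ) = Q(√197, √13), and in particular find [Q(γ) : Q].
[Q(γ) : Q] = 4 (equivalently, Q(γ) = Q(√197, √13))

Obviously Q(γ) ⊆ Q(√197, √13), and [Q(√197, √13):Q] = 4 (since 197, 13 are distinct squarefree integers > 1 with 2561 not a perfect square). To show equality we compute the minimal polynomial of γ. From γ = √197 + √13: γ^2 = 197 + 2√(2561) + 13 = 210 + 2√(2561), so γ^2 - 210 = 2√(2561); squaring, (γ^2 - 210)^2 = 4·2561, i.e. γ^4 - 420γ^2 + 44100 - 10244 = 0, i.e. γ^4 - 420γ^2 + 33856 = 0. So γ is a root of x^4 - 420x^2 + 33856. This polynomial is irreducible over Q: it has no rational root (each ±√197 ± √13 is irrational), and any factorization into two quadratics over Q would force √(2561) ∈ Q (pairing opposite roots) or √197, √13 ∈ Q (other pairings), all impossible. Hence [Q(γ):Q] = 4 = [Q(√197, √13):Q], so Q(γ) = Q(√197, √13).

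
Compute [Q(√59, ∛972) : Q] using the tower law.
[Q(√59, ∛972) : Q] = 6

Let L = Q(√59, ∛972). Since Q(√59) ⊂ L and [Q(√59):Q] = 2, the tower law gives 2 | [L:Q]. Likewise Q(∛972) ⊂ L with [Q(∛972):Q] = 3 (because 972 is not a perfect cube), so 3 | [L:Q]. As gcd(2,3) = 1, [L:Q] is divisible by 6. Conversely L is generated over Q by √59 and ∛972, so [L:Q] ≤ 2·3 = 6. Therefore [Q(√59, ∛972) : Q] = 6.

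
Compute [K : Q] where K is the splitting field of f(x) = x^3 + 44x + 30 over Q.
[K : Q] = 6

By the rational root test, any rational root of the monic integer polynomial f(x) = x^3 + 44x + 30 must be an integer dividing the constant term 30, i.e. one of ±{1, 2, 3, 5, 6, 10, 15, 30}. Evaluating: f(1) = 75, f(-1) = -15, f(2) = 126, f(-2) = -66, f(3) = 189, f(-3) = -129, f(5) = 375, f(-5) = -315, f(6) = 510, f(-6) = -450, f(10) = 1470, f(-10) = -1410, f(15) = 4065, f(-15) = -4005, f(30) = 28350, f(-30) = -28290; none is 0, so f has no rational root and is therefore irreducible over Q (a cubic with no linear factor over a field is irreducible). For an irreducible cubic, the Galois group is A_3 or S_3 according as the discriminant disc(f) = -4a^3 - 27b^2 = -4·(44)^3 - 27·(30)^2 = -365036 is or is not a square in Q. Here disc(f) = -365036 is not a perfect square in Q, so the Galois group of f over Q is not contained in A_3 and must be all of S_3. The splitting field has degree |S_3| = 6 over Q, so [K : Q] = 6.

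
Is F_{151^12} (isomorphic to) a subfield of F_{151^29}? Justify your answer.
No: F_{151^12} is not a subfield of F_{151^29}

F_{p^m} embeds in F_{p^n} iff m | n. Here 12 ∤ 29 (since 29 = 2·12 + 5 with remainder 5 ≠ 0), so F_{151^12} is not a subfield of F_{151^29}. Equivalently: if it were, the tower law would give 12 = [F_{151^12}:F_151] dividing [F_{151^29}:F_151] = 29, contradiction.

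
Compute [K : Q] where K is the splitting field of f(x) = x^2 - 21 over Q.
[K : Q] = 2

f(x) = x^2 - 21 factors as (x - √21)(x + √21). The splitting field is K = Q(√21). Since 21 is squarefree and > 1, it is not a perfect square, so x^2 - 21 is irreducible over Q and [Q(√21) : Q] = 2. Hence [K : Q] = 2.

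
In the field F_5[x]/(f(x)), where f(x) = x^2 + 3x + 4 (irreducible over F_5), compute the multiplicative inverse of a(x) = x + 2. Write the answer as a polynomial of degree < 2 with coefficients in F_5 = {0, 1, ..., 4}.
a(x)^(-1) ≡ 2x + 2 (mod f(x))

Since f is irreducible over F_5, F_5[x]/(f) is a field and a(x) ≠ 0 has an inverse. Apply the extended Euclidean algorithm to f(x) and a(x) in F_5[x]: f(x) = (x + 1)·a(x) + (2). The last nonzero remainder is the constant 2 = gcd(f, a) in F_5. Back-substituting through the division chain expresses 2 = s(x)·a(x) + t(x)·f(x) with s(x) ≡ 4x + 4 (mod f), so (4x + 4)·a(x) ≡ 2 (mod f). Multiplying by 2^(-1) ≡ 3 in F_5 gives a(x)^(-1) ≡ 3·(4x + 4) ≡ 2x + 2 (mod f). Check: (x + 2)·(2x + 2) = 2x^2 + x + 4 ≡ 1 (mod x^2 + 3x + 4).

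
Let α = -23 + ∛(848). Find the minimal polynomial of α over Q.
m_α(x) = x^3 + 69x^2 + 1587x + 11319

Set β = α + 23 = ∛(848), so β^3 = 848. Then (α + 23)^3 - 848 = 0, i.e. α is a root of g(x) = (x + 23)^3 - 848 = x^3 + 69x^2 + 1587x + 11319. Since g(x) = h(x + 23) where h(x) = x^3 - 848, and h is irreducible over Q (because 848 is not a perfect cube, so h has no rational root, and a monic cubic with no rational root is irreducible), g is also irreducible (irreducibility is preserved under the substitution x → x + 23). Hence m_α(x) = x^3 + 69x^2 + 1587x + 11319.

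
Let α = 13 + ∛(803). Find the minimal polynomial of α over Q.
m_α(x) = x^3 - 39x^2 + 507x - 3000

Set β = α - 13 = ∛(803), so β^3 = 803. Then (α - 13)^3 - 803 = 0, i.e. α is a root of g(x) = (x - 13)^3 - 803 = x^3 - 39x^2 + 507x - 3000. Since g(x) = h(x - 13) where h(x) = x^3 - 803, and h is irreducible over Q (because 803 is not a perfect cube, so h has no rational root, and a monic cubic with no rational root is irreducible), g is also irreducible (irreducibility is preserved under the substitution x → x - 13). Hence m_α(x) = x^3 - 39x^2 + 507x - 3000.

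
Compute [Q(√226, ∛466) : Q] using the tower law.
[Q(√226, ∛466) : Q] = 6

Let L = Q(√226, ∛466). Since Q(√226) ⊂ L and [Q(√226):Q] = 2, the tower law gives 2 | [L:Q]. Likewise Q(∛466) ⊂ L with [Q(∛466):Q] = 3 (because 466 is not a perfect cube), so 3 | [L:Q]. As gcd(2,3) = 1, [L:Q] is divisible by 6. Conversely L is generated over Q by √226 and ∛466, so [L:Q] ≤ 2·3 = 6. Therefore [Q(√226, ∛466) : Q] = 6.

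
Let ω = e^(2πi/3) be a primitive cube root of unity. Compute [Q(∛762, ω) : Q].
[Q(∛762, ω) : Q] = 6

[Q(∛762):Q] = 3 (min poly x^3 - 762, irreducible since 762 is not a perfect cube). [Q(ω):Q] = 2 (min poly x^2 + x + 1). Since Q(∛762) ⊂ R and ω ∉ R, we have ω ∉ Q(∛762), so x^2 + x + 1 remains irreducible over Q(∛762) and [Q(∛762, ω) : Q(∛762)] = 2. By the tower law, [Q(∛762, ω) : Q] = 3 · 2 = 6. (In fact Q(∛762, ω) is the splitting field of x^3 - 762 over Q.)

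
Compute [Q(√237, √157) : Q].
[Q(√237, √157) : Q] = 4

[Q(√237):Q] = 2 (min poly x^2 - 237, irreducible since 237 is squarefree > 1). For the top step, suppose √157 ∈ Q(√237), say √157 = c + d√237 with c, d ∈ Q. Squaring: 157 = c^2 + 237d^2 + 2cd√237. Since √237 ∉ Q this forces 2cd = 0. If d = 0 then √157 = c ∈ Q, contradicting 157 squarefree > 1. If c = 0 then 157 = 237d^2, so 237·157 = (237d)^2 is a perfect square in Q — but 237·157 = 37209 is not a perfect square (since 237 and 157 are distinct squarefree integers). Contradiction. Hence √157 ∉ Q(√237), so x^2 - 157 stays irreducible over Q(√237) and [Q(√237, √157) : Q(√237)] = 2. By the tower law, [Q(√237, √157) : Q] = 2 · 2 = 4.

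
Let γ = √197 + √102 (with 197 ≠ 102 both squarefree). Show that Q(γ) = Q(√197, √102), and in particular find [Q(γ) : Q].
[Q(γ) : Q] = 4 (equivalently, Q(γ) = Q(√197, √102))

Obviously Q(γ) ⊆ Q(√197, √102), and [Q(√197, √102):Q] = 4 (since 197, 102 are distinct squarefree integers > 1 with 20094 not a perfect square). To show equality we compute the minimal polynomial of γ. From γ = √197 + √102: γ^2 = 197 + 2√(20094) + 102 = 299 + 2√(20094), so γ^2 - 299 = 2√(20094); squaring, (γ^2 - 299)^2 = 4·20094, i.e. γ^4 - 598γ^2 + 89401 - 80376 = 0, i.e. γ^4 - 598γ^2 + 9025 = 0. So γ is a root of x^4 - 598x^2 + 9025. This polynomial is irreducible over Q: it has no rational root (each ±√197 ± √102 is irrational), and any factorization into two quadratics over Q would force √(20094) ∈ Q (pairing opposite roots) or √197, √102 ∈ Q (other pairings), all impossible. Hence [Q(γ):Q] = 4 = [Q(√197, √102):Q], so Q(γ) = Q(√197, √102).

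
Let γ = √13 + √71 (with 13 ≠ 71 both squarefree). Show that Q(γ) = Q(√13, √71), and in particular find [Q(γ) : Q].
[Q(γ) : Q] = 4 (equivalently, Q(γ) = Q(√13, √71))

Obviously Q(γ) ⊆ Q(√13, √71), and [Q(√13, √71):Q] = 4 (since 13, 71 are distinct squarefree integers > 1 with 923 not a perfect square). To show equality we compute the minimal polynomial of γ. From γ = √13 + √71: γ^2 = 13 + 2√(923) + 71 = 84 + 2√(923), so γ^2 - 84 = 2√(923); squaring, (γ^2 - 84)^2 = 4·923, i.e. γ^4 - 168γ^2 + 7056 - 3692 = 0, i.e. γ^4 - 168γ^2 + 3364 = 0. So γ is a root of x^4 - 168x^2 + 3364. This polynomial is irreducible over Q: it has no rational root (each ±√13 ± √71 is irrational), and any factorization into two quadratics over Q would force √(923) ∈ Q (pairing opposite roots) or √13, √71 ∈ Q (other pairings), all impossible. Hence [Q(γ):Q] = 4 = [Q(√13, √71):Q], so Q(γ) = Q(√13, √71).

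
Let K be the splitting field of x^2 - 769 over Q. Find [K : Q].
[K : Q] = 2

f(x) = x^2 - 769 factors as (x - √769)(x + √769). The splitting field is K = Q(√769). Since 769 is squarefree and > 1, it is not a perfect square, so x^2 - 769 is irreducible over Q and [Q(√769) : Q] = 2. Hence [K : Q] = 2.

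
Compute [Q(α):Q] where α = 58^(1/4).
[Q(α):Q] = 4

α is a root of x^4 - 58. By Eisenstein's criterion at the prime p = 2 (which divides the constant term 58 but p^2 = 4 does not, since 58 is squarefree), x^4 - 58 is irreducible over Q. Hence [Q(α):Q] = 4.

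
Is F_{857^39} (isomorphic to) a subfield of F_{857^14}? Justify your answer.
No: F_{857^39} is not a subfield of F_{857^14}

F_{p^m} embeds in F_{p^n} iff m | n. Here 39 ∤ 14 (since 14 = 0·39 + 14 with remainder 14 ≠ 0), so F_{857^39} is not a subfield of F_{857^14}. Equivalently: if it were, the tower law would give 39 = [F_{857^39}:F_857] dividing [F_{857^14}:F_857] = 14, contradiction.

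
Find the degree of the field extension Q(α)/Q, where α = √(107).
[Q(α):Q] = 2

[Q(α):Q] equals the degree of the minimal polynomial of α. Here α^2 = 107 and x^2 - 107 is irreducible (d = 107 is squarefree, ≠ 1, hence not a square), so deg(m_α) = 2. Thus [Q(α):Q] = 2.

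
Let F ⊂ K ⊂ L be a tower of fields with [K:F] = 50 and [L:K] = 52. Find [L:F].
[L:F] = 2600

The tower law says that for any tower of field extensions F ⊂ K ⊂ L with finite degrees, [L:F] = [L:K] · [K:F]. Here this gives [L:F] = 52 · 50 = 2600.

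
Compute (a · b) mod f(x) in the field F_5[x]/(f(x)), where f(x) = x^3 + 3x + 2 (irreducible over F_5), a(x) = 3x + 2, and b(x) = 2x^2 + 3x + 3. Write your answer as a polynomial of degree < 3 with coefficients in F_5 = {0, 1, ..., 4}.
a · b ≡ 3x^2 + 2x + 4 (mod f(x))

Multiply in F_5[x]: a(x)·b(x) = (3x + 2)·(2x^2 + 3x + 3) = x^3 + 3x^2 + 1. This has degree ≥ 3, so divide by f(x) over F_5: x^3 + 3x^2 + 1 = (1)·(x^3 + 3x + 2) + (3x^2 + 2x + 4). Hence a·b ≡ 3x^2 + 2x + 4 (mod f). (F_5[x]/(f) is a field with 5^3 = 125 elements since f is irreducible of degree 3.)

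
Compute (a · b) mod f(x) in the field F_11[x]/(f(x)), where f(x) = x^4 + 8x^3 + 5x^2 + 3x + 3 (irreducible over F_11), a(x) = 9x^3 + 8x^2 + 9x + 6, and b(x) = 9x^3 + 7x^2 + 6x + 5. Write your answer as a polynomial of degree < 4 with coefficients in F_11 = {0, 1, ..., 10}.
a · b ≡ x^3 + 4x + 9 (mod f(x))

Multiply in F_11[x]: a(x)·b(x) = (9x^3 + 8x^2 + 9x + 6)·(9x^3 + 7x^2 + 6x + 5) = 4x^6 + 3x^5 + 4x^4 + x^3 + 4x^2 + 4x + 8. This has degree ≥ 4, so divide by f(x) over F_11: 4x^6 + 3x^5 + 4x^4 + x^3 + 4x^2 + 4x + 8 = (4x^2 + 4x + 7)·(x^4 + 8x^3 + 5x^2 + 3x + 3) + (x^3 + 4x + 9). Hence a·b ≡ x^3 + 4x + 9 (mod f). (F_11[x]/(f) is a field with 11^4 = 14641 elements since f is irreducible of degree 4.)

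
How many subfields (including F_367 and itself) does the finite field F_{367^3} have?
F_{367^3} has 2 subfields

The subfields of F_{p^n} are exactly the fields F_{p^d} for d | n (each is the fixed field of the unique index-d subgroup of Gal(F_{p^n}/F_p) ≅ Z/nZ). The divisors of n = 3 are {1, 3}, giving 2 subfields: F_{367^1}, F_{367^3}.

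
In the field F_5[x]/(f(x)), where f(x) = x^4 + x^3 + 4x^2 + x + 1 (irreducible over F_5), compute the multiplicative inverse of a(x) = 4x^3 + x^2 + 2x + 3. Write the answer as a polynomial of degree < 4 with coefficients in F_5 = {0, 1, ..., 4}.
a(x)^(-1) ≡ 3x^3 + 3x^2 + 3 (mod f(x))

Since f is irreducible over F_5, F_5[x]/(f) is a field and a(x) ≠ 0 has an inverse. Apply the extended Euclidean algorithm to f(x) and a(x) in F_5[x]: f(x) = (4x + 3)·a(x) + (3x^2 + 3x + 2);  a(x) = (3x + 4)·(3x^2 + 3x + 2) + (4x);  (3x^2 + 3x + 2) = (2x + 2)·(4x) + (2). The last nonzero remainder is the constant 2 = gcd(f, a) in F_5. Back-substituting through the division chain expresses 2 = s(x)·a(x) + t(x)·f(x) with s(x) ≡ x^3 + x^2 + 1 (mod f), so (x^3 + x^2 + 1)·a(x) ≡ 2 (mod f). Multiplying by 2^(-1) ≡ 3 in F_5 gives a(x)^(-1) ≡ 3·(x^3 + x^2 + 1) ≡ 3x^3 + 3x^2 + 3 (mod f). Check: (4x^3 + x^2 + 2x + 3)·(3x^3 + 3x^2 + 3) = 2x^6 + 4x^4 + 2x^3 + 2x^2 + x + 4 ≡ 1 (mod x^4 + x^3 + 4x^2 + x + 1).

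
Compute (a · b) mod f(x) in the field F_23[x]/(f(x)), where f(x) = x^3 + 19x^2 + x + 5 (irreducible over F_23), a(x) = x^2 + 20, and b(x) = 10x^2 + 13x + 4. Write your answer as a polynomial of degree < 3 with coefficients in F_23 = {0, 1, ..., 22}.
a · b ≡ 15x^2 + 19x + 22 (mod f(x))

Multiply in F_23[x]: a(x)·b(x) = (x^2 + 20)·(10x^2 + 13x + 4) = 10x^4 + 13x^3 + 20x^2 + 7x + 11. This has degree ≥ 3, so divide by f(x) over F_23: 10x^4 + 13x^3 + 20x^2 + 7x + 11 = (10x + 7)·(x^3 + 19x^2 + x + 5) + (15x^2 + 19x + 22). Hence a·b ≡ 15x^2 + 19x + 22 (mod f). (F_23[x]/(f) is a field with 23^3 = 12167 elements since f is irreducible of degree 3.)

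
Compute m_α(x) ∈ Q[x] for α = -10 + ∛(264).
m_α(x) = x^3 + 30x^2 + 300x + 736

Set β = α + 10 = ∛(264), so β^3 = 264. Then (α + 10)^3 - 264 = 0, i.e. α is a root of g(x) = (x + 10)^3 - 264 = x^3 + 30x^2 + 300x + 736. Since g(x) = h(x + 10) where h(x) = x^3 - 264, and h is irreducible over Q (because 264 is not a perfect cube, so h has no rational root, and a monic cubic with no rational root is irreducible), g is also irreducible (irreducibility is preserved under the substitution x → x + 10). Hence m_α(x) = x^3 + 30x^2 + 300x + 736.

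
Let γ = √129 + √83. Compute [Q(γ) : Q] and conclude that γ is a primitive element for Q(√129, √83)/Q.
[Q(γ) : Q] = 4 (equivalently, Q(γ) = Q(√129, √83))

Obviously Q(γ) ⊆ Q(√129, √83), and [Q(√129, √83):Q] = 4 (since 129, 83 are distinct squarefree integers > 1 with 10707 not a perfect square). To show equality we compute the minimal polynomial of γ. From γ = √129 + √83: γ^2 = 129 + 2√(10707) + 83 = 212 + 2√(10707), so γ^2 - 212 = 2√(10707); squaring, (γ^2 - 212)^2 = 4·10707, i.e. γ^4 - 424γ^2 + 44944 - 42828 = 0, i.e. γ^4 - 424γ^2 + 2116 = 0. So γ is a root of x^4 - 424x^2 + 2116. This polynomial is irreducible over Q: it has no rational root (each ±√129 ± √83 is irrational), and any factorization into two quadratics over Q would force √(10707) ∈ Q (pairing opposite roots) or √129, √83 ∈ Q (other pairings), all impossible. Hence [Q(γ):Q] = 4 = [Q(√129, √83):Q], so Q(γ) = Q(√129, √83).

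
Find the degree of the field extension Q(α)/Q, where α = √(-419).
[Q(α):Q] = 2

[Q(α):Q] equals the degree of the minimal polynomial of α. Here α^2 = -419 and x^2 + 419 is irreducible (d = -419 is squarefree, ≠ 1, hence not a square), so deg(m_α) = 2. Thus [Q(α):Q] = 2.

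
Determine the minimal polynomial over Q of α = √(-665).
m_α(x) = x^2 + 665

α satisfies α^2 + 665 = 0, so x^2 + 665 annihilates α. Since d = -665 is squarefree and ≠ 1, it is not a perfect square in Q, so x^2 + 665 has no rational root and is therefore irreducible over Q (a degree-2 polynomial over a field is irreducible iff it has no root). Hence m_α(x) = x^2 + 665.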